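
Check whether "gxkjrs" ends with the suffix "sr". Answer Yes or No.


Input string: 'gxkjrs'
Suffix to check: 'sr'
Last 2 characters of input: 'rs'
Match: False
Result: No


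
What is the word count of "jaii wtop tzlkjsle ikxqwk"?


Input string: 'jaii wtop tzlkjsle ikxqwk'
Operation: split by spaces
Words found: 'jaii', 'wtop', 'tzlkjsle', 'ikxqwk'
Word count: 4


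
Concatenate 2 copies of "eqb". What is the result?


Input string: 'eqb'
Operation: repeat 2 times
Concatenation: 'eqb' + 'eqb'
Result: eqbeqb


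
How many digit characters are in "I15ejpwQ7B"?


Input string: 'I15ejpwQ7B'
Operation: count digit characters (0-9)
Scan: 'I', '1'(digit), '5'(digit), 'e', 'j', 'p', 'w', 'Q', '7'(digit), 'B'
Digits found: 3
Result: 3


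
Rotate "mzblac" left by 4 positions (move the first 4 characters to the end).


Input: 'mzblac', shift = 4
Operation: split at index 4 and swap parts
Front part s[0:4] = 'mzbl'
Back part s[4:] = 'ac'
Rotated = back + front = 'ac' + 'mzbl'
Result: acmzbl


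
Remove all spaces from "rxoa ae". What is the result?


Input string: 'rxoa ae'
Operation: remove all spaces
Words: 'rxoa', 'ae'
Join without spaces: rxoaae


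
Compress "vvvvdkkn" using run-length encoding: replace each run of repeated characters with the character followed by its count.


Input: 'vvvvdkkn'
Operation: identify consecutive runs
Runs: 'vvvv' -> v4, 'd' -> d1, 'kk' -> k2, 'n' -> n1
Encoded: v4d1k2n1


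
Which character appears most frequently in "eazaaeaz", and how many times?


Input: 'eazaaeaz'
Operation: tally each character
Counts: 'a':4, 'e':2, 'z':2
Maximum: 'a' appears 4 times


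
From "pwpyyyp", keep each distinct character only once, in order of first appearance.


Input: 'pwpyyyp'
Operation: keep first occurrence of each character
Scan: s[0]='p' new -> keep; s[1]='w' new -> keep; s[2]='p' seen -> skip; s[3]='y' new -> keep; s[4]='y' seen -> skip; s[5]='y' seen -> skip; s[6]='p' seen -> skip
Result: pwy


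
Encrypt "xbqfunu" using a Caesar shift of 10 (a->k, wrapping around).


Input: 'xbqfunu', shift = 10
Operation: for each letter, (position + 10) mod 26
Mapping: 'x'(23+10=33, 33 mod 26=7)->'h', 'b'(1+10=11)->'l', 'q'(16+10=26, 26 mod 26=0)->'a', 'f'(5+10=15)->'p', 'u'(20+10=30, 30 mod 26=4)->'e', 'n'(13+10=23)->'x', 'u'(20+10=30, 30 mod 26=4)->'e'
Result: hlapexe


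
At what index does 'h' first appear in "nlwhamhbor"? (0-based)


Input string: 'nlwhamhbor'
Target: 'h'
Scanning left to right: s[0]='n', s[1]='l', s[2]='w', s[3]='h'
First match at index: 3


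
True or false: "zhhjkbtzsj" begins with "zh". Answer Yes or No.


Input string: 'zhhjkbtzsj'
Prefix to check: 'zh'
First 2 characters of input: 'zh'
Match: True
Result: Yes


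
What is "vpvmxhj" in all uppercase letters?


Input string: 'vpvmxhj'
Operation: convert each letter to uppercase
Mapping: 'v'->'V', 'p'->'P', 'v'->'V', 'm'->'M', 'x'->'X', 'h'->'H', 'j'->'J'
Result: VPVMXHJ


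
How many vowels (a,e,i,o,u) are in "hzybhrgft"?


Input string: 'hzybhrgft'
Operation: count vowels (a, e, i, o, u)
Scan: s[0]='h', s[1]='z', s[2]='y', s[3]='b', s[4]='h', s[5]='r', s[6]='g', s[7]='f', s[8]='t'
Vowels found: 0
Result: 0


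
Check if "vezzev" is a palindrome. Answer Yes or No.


Input string: 'vezzev'
Reversed: 'vezzev'
Compare pairs: s[0]='v' vs s[5]='v' (match), s[1]='e' vs s[4]='e' (match), s[2]='z' vs s[3]='z' (match)
Palindrome: Yes


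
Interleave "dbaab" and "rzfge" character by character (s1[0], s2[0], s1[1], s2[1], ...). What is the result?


String 1: 'dbaab'
String 2: 'rzfge'
Operation: alternate characters
Pairs: 'd'+'r', 'b'+'z', 'a'+'f', 'a'+'g', 'b'+'e'
Result: drbzafagbe


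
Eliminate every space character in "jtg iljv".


Input string: 'jtg iljv'
Operation: remove all spaces
Words: 'jtg', 'iljv'
Join without spaces: jtgiljv


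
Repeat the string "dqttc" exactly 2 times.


Input string: 'dqttc'
Operation: repeat 2 times
Concatenation: 'dqttc' + 'dqttc'
Result: dqttcdqttc


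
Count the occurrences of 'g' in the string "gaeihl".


Input string: 'gaeihl'
Target character: 'g'
Scan each position: s[0]='g'
Matches found at indices: 0
Total: 1


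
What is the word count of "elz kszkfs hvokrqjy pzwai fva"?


Input string: 'elz kszkfs hvokrqjy pzwai fva'
Operation: split by spaces
Words found: 'elz', 'kszkfs', 'hvokrqjy', 'pzwai', 'fva'
Word count: 5


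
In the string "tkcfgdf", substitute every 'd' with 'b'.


Input string: 'tkcfgdf'
Operation: replace 'd' with 'b'
Positions of 'd': 5
After replacement: tkcfgbf


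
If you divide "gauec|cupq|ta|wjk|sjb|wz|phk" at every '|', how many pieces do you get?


Input string: 'gauec|cupq|ta|wjk|sjb|wz|phk'
Delimiter: '|'
Split result: 'gauec', 'cupq', 'ta', 'wjk', 'sjb', 'wz', 'phk'
Number of parts: 7


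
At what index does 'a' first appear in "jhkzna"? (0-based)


Input string: 'jhkzna'
Target: 'a'
Scanning left to right: s[0]='j', s[1]='h', s[2]='k', s[3]='z', s[4]='n', s[5]='a'
First match at index: 5


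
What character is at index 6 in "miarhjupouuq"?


Input string: 'miarhjupouuq'
Operation: get character at index 6
Index mapping: s[0]='m', s[1]='i', s[2]='a', s[3]='r', s[4]='h', s[5]='j', s[6]='u'
Result: 'u'


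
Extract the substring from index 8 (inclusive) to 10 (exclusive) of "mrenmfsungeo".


Input string: 'mrenmfsungeo'
Operation: slice [8:10]
Extract characters: s[8]='n', s[9]='g'
Result: ng


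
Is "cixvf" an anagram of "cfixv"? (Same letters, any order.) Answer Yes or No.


String 1: 'cfixv' -> sorted: 'cfivx'
String 2: 'cixvf' -> sorted: 'cfivx'
Compare sorted forms: 'cfivx' == 'cfivx'
Anagram: Yes


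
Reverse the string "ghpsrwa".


Input string: 'ghpsrwa'
Operation: reverse character order
Original order: 'g' -> 'h' -> 'p' -> 's' -> 'r' -> 'w' -> 'a'
Reversed order: 'a' -> 'w' -> 'r' -> 's' -> 'p' -> 'h' -> 'g'
Result: awrsphg


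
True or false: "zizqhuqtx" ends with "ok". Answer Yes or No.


Input string: 'zizqhuqtx'
Suffix to check: 'ok'
Last 2 characters of input: 'tx'
Match: False
Result: No


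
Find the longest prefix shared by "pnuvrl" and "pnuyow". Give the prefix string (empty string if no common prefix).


String 1: 'pnuvrl'
String 2: 'pnuyow'
Compare position by position:
pos 0: 'p' vs 'p' match
pos 1: 'n' vs 'n' match
pos 2: 'u' vs 'u' match
pos 3: 'v' vs 'y' differ -> stop
Longest common prefix: "pnu" (length 3)


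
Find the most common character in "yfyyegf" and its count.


Input: 'yfyyegf'
Operation: tally each character
Counts: 'e':1, 'f':2, 'g':1, 'y':3
Maximum: 'y' appears 3 times


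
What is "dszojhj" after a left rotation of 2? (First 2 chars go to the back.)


Input: 'dszojhj', shift = 2
Operation: split at index 2 and swap parts
Front part s[0:2] = 'ds'
Back part s[2:] = 'zojhj'
Rotated = back + front = 'zojhj' + 'ds'
Result: zojhjds


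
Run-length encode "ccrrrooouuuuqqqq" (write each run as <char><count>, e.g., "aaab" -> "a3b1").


Input: 'ccrrrooouuuuqqqq'
Operation: identify consecutive runs
Runs: 'cc' -> c2, 'rrr' -> r3, 'ooo' -> o3, 'uuuu' -> u4, 'qqqq' -> q4
Encoded: c2r3o3u4q4


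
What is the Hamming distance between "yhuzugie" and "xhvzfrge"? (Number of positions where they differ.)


String 1: 'yhuzugie'
String 2: 'xhvzfrge'
Compare each position: pos 0: 'y'!='x', pos 1: 'h'=='h', pos 2: 'u'!='v', pos 3: 'z'=='z', pos 4: 'u'!='f', pos 5: 'g'!='r', pos 6: 'i'!='g', pos 7: 'e'=='e'
Differing positions: 5
Hamming distance: 5


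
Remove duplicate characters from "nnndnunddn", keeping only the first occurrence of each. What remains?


Input: 'nnndnunddn'
Operation: keep first occurrence of each character
Scan: s[0]='n' new -> keep; s[1]='n' seen -> skip; s[2]='n' seen -> skip; s[3]='d' new -> keep; s[4]='n' seen -> skip; s[5]='u' new -> keep; s[6]='n' seen -> skip; s[7]='d' seen -> skip; s[8]='d' seen -> skip; s[9]='n' seen -> skip
Result: ndu


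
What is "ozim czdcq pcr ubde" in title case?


Input string: 'ozim czdcq pcr ubde'
Operation: capitalize first letter of each word
Word transformations: 'ozim'->'Ozim', 'czdcq'->'Czdcq', 'pcr'->'Pcr', 'ubde'->'Ubde'
Result: Ozim Czdcq Pcr Ubde


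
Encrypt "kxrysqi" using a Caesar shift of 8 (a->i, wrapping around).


Input: 'kxrysqi', shift = 8
Operation: for each letter, (position + 8) mod 26
Mapping: 'k'(10+8=18)->'s', 'x'(23+8=31, 31 mod 26=5)->'f', 'r'(17+8=25)->'z', 'y'(24+8=32, 32 mod 26=6)->'g', 's'(18+8=26, 26 mod 26=0)->'a', 'q'(16+8=24)->'y', 'i'(8+8=16)->'q'
Result: sfzgayq


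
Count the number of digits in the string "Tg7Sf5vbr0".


Input string: 'Tg7Sf5vbr0'
Operation: count digit characters (0-9)
Scan: 'T', 'g', '7'(digit), 'S', 'f', '5'(digit), 'v', 'b', 'r', '0'(digit)
Digits found: 3
Result: 3


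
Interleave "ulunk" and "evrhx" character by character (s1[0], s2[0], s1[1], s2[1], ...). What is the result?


String 1: 'ulunk'
String 2: 'evrhx'
Operation: alternate characters
Pairs: 'u'+'e', 'l'+'v', 'u'+'r', 'n'+'h', 'k'+'x'
Result: uelvurnhkx


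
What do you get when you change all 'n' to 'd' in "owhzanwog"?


Input string: 'owhzanwog'
Operation: replace 'n' with 'd'
Positions of 'n': 5
After replacement: owhzadwog


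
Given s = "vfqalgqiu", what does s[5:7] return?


Input string: 'vfqalgqiu'
Operation: slice [5:7]
Extract characters: s[5]='g', s[6]='q'
Result: gq


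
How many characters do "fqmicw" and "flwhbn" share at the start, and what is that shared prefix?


String 1: 'fqmicw'
String 2: 'flwhbn'
Compare position by position:
pos 0: 'f' vs 'f' match
pos 1: 'q' vs 'l' differ -> stop
Longest common prefix: "f" (length 1)


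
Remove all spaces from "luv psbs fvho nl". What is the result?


Input string: 'luv psbs fvho nl'
Operation: remove all spaces
Words: 'luv', 'psbs', 'fvho', 'nl'
Join without spaces: luvpsbsfvhonl


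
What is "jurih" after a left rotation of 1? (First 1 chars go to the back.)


Input: 'jurih', shift = 1
Operation: split at index 1 and swap parts
Front part s[0:1] = 'j'
Back part s[1:] = 'urih'
Rotated = back + front = 'urih' + 'j'
Result: urihj


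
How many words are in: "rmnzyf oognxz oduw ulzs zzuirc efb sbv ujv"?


Input string: 'rmnzyf oognxz oduw ulzs zzuirc efb sbv ujv'
Operation: split by spaces
Words found: 'rmnzyf', 'oognxz', 'oduw', 'ulzs', 'zzuirc', 'efb', 'sbv', 'ujv'
Word count: 8


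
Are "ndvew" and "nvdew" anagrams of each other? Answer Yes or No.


String 1: 'ndvew' -> sorted: 'denvw'
String 2: 'nvdew' -> sorted: 'denvw'
Compare sorted forms: 'denvw' == 'denvw'
Anagram: Yes


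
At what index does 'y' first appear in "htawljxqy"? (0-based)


Input string: 'htawljxqy'
Target: 'y'
Scanning left to right: s[0]='h', s[1]='t', s[2]='a', s[3]='w', s[4]='l', s[5]='j', s[6]='x', s[7]='q', s[8]='y'
First match at index: 8


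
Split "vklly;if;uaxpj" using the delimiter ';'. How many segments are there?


Input string: 'vklly;if;uaxpj'
Delimiter: ';'
Split result: 'vklly', 'if', 'uaxpj'
Number of parts: 3


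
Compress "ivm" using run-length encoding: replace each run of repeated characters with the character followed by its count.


Input: 'ivm'
Operation: identify consecutive runs
Runs: 'i' -> i1, 'v' -> v1, 'm' -> m1
Encoded: i1v1m1


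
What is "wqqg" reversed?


Input string: 'wqqg'
Operation: reverse character order
Original order: 'w' -> 'q' -> 'q' -> 'g'
Reversed order: 'g' -> 'q' -> 'q' -> 'w'
Result: gqqw


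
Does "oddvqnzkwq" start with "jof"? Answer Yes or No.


Input string: 'oddvqnzkwq'
Prefix to check: 'jof'
First 3 characters of input: 'odd'
Match: False
Result: No


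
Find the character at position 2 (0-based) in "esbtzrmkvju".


Input string: 'esbtzrmkvju'
Operation: get character at index 2
Index mapping: s[0]='e', s[1]='s', s[2]='b'
Result: 'b'


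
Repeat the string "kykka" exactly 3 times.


Input string: 'kykka'
Operation: repeat 3 times
Concatenation: 'kykka' + 'kykka' + 'kykka'
Result: kykkakykkakykka


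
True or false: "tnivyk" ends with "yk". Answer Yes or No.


Input string: 'tnivyk'
Suffix to check: 'yk'
Last 2 characters of input: 'yk'
Match: True
Result: Yes


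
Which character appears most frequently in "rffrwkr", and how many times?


Input: 'rffrwkr'
Operation: tally each character
Counts: 'f':2, 'k':1, 'r':3, 'w':1
Maximum: 'r' appears 3 times


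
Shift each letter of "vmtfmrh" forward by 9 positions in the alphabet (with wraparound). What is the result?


Input: 'vmtfmrh', shift = 9
Operation: for each letter, (position + 9) mod 26
Mapping: 'v'(21+9=30, 30 mod 26=4)->'e', 'm'(12+9=21)->'v', 't'(19+9=28, 28 mod 26=2)->'c', 'f'(5+9=14)->'o', 'm'(12+9=21)->'v', 'r'(17+9=26, 26 mod 26=0)->'a', 'h'(7+9=16)->'q'
Result: evcovaq


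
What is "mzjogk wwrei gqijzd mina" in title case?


Input string: 'mzjogk wwrei gqijzd mina'
Operation: capitalize first letter of each word
Word transformations: 'mzjogk'->'Mzjogk', 'wwrei'->'Wwrei', 'gqijzd'->'Gqijzd', 'mina'->'Mina'
Result: Mzjogk Wwrei Gqijzd Mina


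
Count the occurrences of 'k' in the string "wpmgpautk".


Input string: 'wpmgpautk'
Target character: 'k'
Scan each position: s[8]='k'
Matches found at indices: 8
Total: 1


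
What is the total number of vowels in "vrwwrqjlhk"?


Input string: 'vrwwrqjlhk'
Operation: count vowels (a, e, i, o, u)
Scan: s[0]='v', s[1]='r', s[2]='w', s[3]='w', s[4]='r', s[5]='q', s[6]='j', s[7]='l', s[8]='h', s[9]='k'
Vowels found: 0
Result: 0


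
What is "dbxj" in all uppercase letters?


Input string: 'dbxj'
Operation: convert each letter to uppercase
Mapping: 'd'->'D', 'b'->'B', 'x'->'X', 'j'->'J'
Result: DBXJ


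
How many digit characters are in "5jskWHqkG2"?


Input string: '5jskWHqkG2'
Operation: count digit characters (0-9)
Scan: '5'(digit), 'j', 's', 'k', 'W', 'H', 'q', 'k', 'G', '2'(digit)
Digits found: 2
Result: 2


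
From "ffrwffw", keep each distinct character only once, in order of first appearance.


Input: 'ffrwffw'
Operation: keep first occurrence of each character
Scan: s[0]='f' new -> keep; s[1]='f' seen -> skip; s[2]='r' new -> keep; s[3]='w' new -> keep; s[4]='f' seen -> skip; s[5]='f' seen -> skip; s[6]='w' seen -> skip
Result: frw


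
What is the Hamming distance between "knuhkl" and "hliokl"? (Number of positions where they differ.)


String 1: 'knuhkl'
String 2: 'hliokl'
Compare each position: pos 0: 'k'!='h', pos 1: 'n'!='l', pos 2: 'u'!='i', pos 3: 'h'!='o', pos 4: 'k'=='k', pos 5: 'l'=='l'
Differing positions: 4
Hamming distance: 4


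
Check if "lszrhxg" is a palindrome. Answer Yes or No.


Input string: 'lszrhxg'
Reversed: 'gxhrzsl'
Compare pairs: s[0]='l' vs s[6]='g' (mismatch), s[1]='s' vs s[5]='x' (mismatch), s[2]='z' vs s[4]='h' (mismatch)
Palindrome: No


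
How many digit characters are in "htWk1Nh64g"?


Input string: 'htWk1Nh64g'
Operation: count digit characters (0-9)
Scan: 'h', 't', 'W', 'k', '1'(digit), 'N', 'h', '6'(digit), '4'(digit), 'g'
Digits found: 3
Result: 3


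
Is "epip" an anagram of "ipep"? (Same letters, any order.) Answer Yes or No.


String 1: 'ipep' -> sorted: 'eipp'
String 2: 'epip' -> sorted: 'eipp'
Compare sorted forms: 'eipp' == 'eipp'
Anagram: Yes


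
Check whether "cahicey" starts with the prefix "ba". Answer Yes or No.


Input string: 'cahicey'
Prefix to check: 'ba'
First 2 characters of input: 'ca'
Match: False
Result: No


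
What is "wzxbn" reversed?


Input string: 'wzxbn'
Operation: reverse character order
Original order: 'w' -> 'z' -> 'x' -> 'b' -> 'n'
Reversed order: 'n' -> 'b' -> 'x' -> 'z' -> 'w'
Result: nbxzw


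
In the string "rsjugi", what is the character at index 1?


Input string: 'rsjugi'
Operation: get character at index 1
Index mapping: s[0]='r', s[1]='s'
Result: 's'


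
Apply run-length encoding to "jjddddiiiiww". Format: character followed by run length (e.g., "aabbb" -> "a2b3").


Input: 'jjddddiiiiww'
Operation: identify consecutive runs
Runs: 'jj' -> j2, 'dddd' -> d4, 'iiii' -> i4, 'ww' -> w2
Encoded: j2d4i4w2


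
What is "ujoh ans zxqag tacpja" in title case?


Input string: 'ujoh ans zxqag tacpja'
Operation: capitalize first letter of each word
Word transformations: 'ujoh'->'Ujoh', 'ans'->'Ans', 'zxqag'->'Zxqag', 'tacpja'->'Tacpja'
Result: Ujoh Ans Zxqag Tacpja


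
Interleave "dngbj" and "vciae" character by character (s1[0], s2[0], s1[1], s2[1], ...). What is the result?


String 1: 'dngbj'
String 2: 'vciae'
Operation: alternate characters
Pairs: 'd'+'v', 'n'+'c', 'g'+'i', 'b'+'a', 'j'+'e'
Result: dvncgibaje


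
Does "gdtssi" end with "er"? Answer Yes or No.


Input string: 'gdtssi'
Suffix to check: 'er'
Last 2 characters of input: 'si'
Match: False
Result: No


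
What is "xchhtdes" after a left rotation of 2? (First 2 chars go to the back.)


Input: 'xchhtdes', shift = 2
Operation: split at index 2 and swap parts
Front part s[0:2] = 'xc'
Back part s[2:] = 'hhtdes'
Rotated = back + front = 'hhtdes' + 'xc'
Result: hhtdesxc


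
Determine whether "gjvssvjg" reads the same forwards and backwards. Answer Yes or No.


Input string: 'gjvssvjg'
Reversed: 'gjvssvjg'
Compare pairs: s[0]='g' vs s[7]='g' (match), s[1]='j' vs s[6]='j' (match), s[2]='v' vs s[5]='v' (match), s[3]='s' vs s[4]='s' (match)
Palindrome: Yes


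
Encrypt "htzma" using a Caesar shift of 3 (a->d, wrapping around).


Input: 'htzma', shift = 3
Operation: for each letter, (position + 3) mod 26
Mapping: 'h'(7+3=10)->'k', 't'(19+3=22)->'w', 'z'(25+3=28, 28 mod 26=2)->'c', 'm'(12+3=15)->'p', 'a'(0+3=3)->'d'
Result: kwcpd


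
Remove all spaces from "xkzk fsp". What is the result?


Input string: 'xkzk fsp'
Operation: remove all spaces
Words: 'xkzk', 'fsp'
Join without spaces: xkzkfsp


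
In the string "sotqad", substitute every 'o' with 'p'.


Input string: 'sotqad'
Operation: replace 'o' with 'p'
Positions of 'o': 1
After replacement: sptqad


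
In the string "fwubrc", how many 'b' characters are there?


Input string: 'fwubrc'
Target character: 'b'
Scan each position: s[3]='b'
Matches found at indices: 3
Total: 1


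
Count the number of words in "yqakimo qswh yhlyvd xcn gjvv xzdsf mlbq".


Input string: 'yqakimo qswh yhlyvd xcn gjvv xzdsf mlbq'
Operation: split by spaces
Words found: 'yqakimo', 'qswh', 'yhlyvd', 'xcn', 'gjvv', 'xzdsf', 'mlbq'
Word count: 7


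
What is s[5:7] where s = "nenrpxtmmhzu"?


Input string: 'nenrpxtmmhzu'
Operation: slice [5:7]
Extract characters: s[5]='x', s[6]='t'
Result: xt


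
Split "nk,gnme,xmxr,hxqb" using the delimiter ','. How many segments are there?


Input string: 'nk,gnme,xmxr,hxqb'
Delimiter: ','
Split result: 'nk', 'gnme', 'xmxr', 'hxqb'
Number of parts: 4


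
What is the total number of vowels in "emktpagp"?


Input string: 'emktpagp'
Operation: count vowels (a, e, i, o, u)
Scan: s[0]='e' (vowel), s[1]='m', s[2]='k', s[3]='t', s[4]='p', s[5]='a' (vowel), s[6]='g', s[7]='p'
Vowels found: 2
Result: 2


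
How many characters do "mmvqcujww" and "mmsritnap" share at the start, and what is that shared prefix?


String 1: 'mmvqcujww'
String 2: 'mmsritnap'
Compare position by position:
pos 0: 'm' vs 'm' match
pos 1: 'm' vs 'm' match
pos 2: 'v' vs 's' differ -> stop
Longest common prefix: "mm" (length 2)


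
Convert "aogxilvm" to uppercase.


Input string: 'aogxilvm'
Operation: convert each letter to uppercase
Mapping: 'a'->'A', 'o'->'O', 'g'->'G', 'x'->'X', 'i'->'I', 'l'->'L', 'v'->'V', 'm'->'M'
Result: AOGXILVM


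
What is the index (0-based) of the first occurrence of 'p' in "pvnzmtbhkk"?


Input string: 'pvnzmtbhkk'
Target: 'p'
Scanning left to right: s[0]='p'
First match at index: 0


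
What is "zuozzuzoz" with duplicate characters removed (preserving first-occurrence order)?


Input: 'zuozzuzoz'
Operation: keep first occurrence of each character
Scan: s[0]='z' new -> keep; s[1]='u' new -> keep; s[2]='o' new -> keep; s[3]='z' seen -> skip; s[4]='z' seen -> skip; s[5]='u' seen -> skip; s[6]='z' seen -> skip; s[7]='o' seen -> skip; s[8]='z' seen -> skip
Result: zuo


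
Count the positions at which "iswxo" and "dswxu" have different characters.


String 1: 'iswxo'
String 2: 'dswxu'
Compare each position: pos 0: 'i'!='d', pos 1: 's'=='s', pos 2: 'w'=='w', pos 3: 'x'=='x', pos 4: 'o'!='u'
Differing positions: 2
Hamming distance: 2


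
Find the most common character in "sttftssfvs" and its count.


Input: 'sttftssfvs'
Operation: tally each character
Counts: 'f':2, 's':4, 't':3, 'v':1
Maximum: 's' appears 4 times


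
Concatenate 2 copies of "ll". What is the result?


Input string: 'll'
Operation: repeat 2 times
Concatenation: 'll' + 'll'
Result: llll


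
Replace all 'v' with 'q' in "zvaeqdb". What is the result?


Input string: 'zvaeqdb'
Operation: replace 'v' with 'q'
Positions of 'v': 1
After replacement: zqaeqdb


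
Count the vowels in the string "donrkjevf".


Input string: 'donrkjevf'
Operation: count vowels (a, e, i, o, u)
Scan: s[0]='d', s[1]='o' (vowel), s[2]='n', s[3]='r', s[4]='k', s[5]='j', s[6]='e' (vowel), s[7]='v', s[8]='f'
Vowels found: 2
Result: 2


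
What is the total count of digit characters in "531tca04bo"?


Input string: '531tca04bo'
Operation: count digit characters (0-9)
Scan: '5'(digit), '3'(digit), '1'(digit), 't', 'c', 'a', '0'(digit), '4'(digit), 'b', 'o'
Digits found: 5
Result: 5


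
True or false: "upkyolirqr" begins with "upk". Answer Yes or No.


Input string: 'upkyolirqr'
Prefix to check: 'upk'
First 3 characters of input: 'upk'
Match: True
Result: Yes


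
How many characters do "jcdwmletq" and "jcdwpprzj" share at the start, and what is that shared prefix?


String 1: 'jcdwmletq'
String 2: 'jcdwpprzj'
Compare position by position:
pos 0: 'j' vs 'j' match
pos 1: 'c' vs 'c' match
pos 2: 'd' vs 'd' match
pos 3: 'w' vs 'w' match
pos 4: 'm' vs 'p' differ -> stop
Longest common prefix: "jcdw" (length 4)


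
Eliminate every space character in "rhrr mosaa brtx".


Input string: 'rhrr mosaa brtx'
Operation: remove all spaces
Words: 'rhrr', 'mosaa', 'brtx'
Join without spaces: rhrrmosaabrtx


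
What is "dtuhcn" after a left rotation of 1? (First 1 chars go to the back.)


Input: 'dtuhcn', shift = 1
Operation: split at index 1 and swap parts
Front part s[0:1] = 'd'
Back part s[1:] = 'tuhcn'
Rotated = back + front = 'tuhcn' + 'd'
Result: tuhcnd


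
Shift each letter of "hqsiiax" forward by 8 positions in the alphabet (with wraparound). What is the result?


Input: 'hqsiiax', shift = 8
Operation: for each letter, (position + 8) mod 26
Mapping: 'h'(7+8=15)->'p', 'q'(16+8=24)->'y', 's'(18+8=26, 26 mod 26=0)->'a', 'i'(8+8=16)->'q', 'i'(8+8=16)->'q', 'a'(0+8=8)->'i', 'x'(23+8=31, 31 mod 26=5)->'f'
Result: pyaqqif


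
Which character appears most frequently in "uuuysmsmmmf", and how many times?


Input: 'uuuysmsmmmf'
Operation: tally each character
Counts: 'f':1, 'm':4, 's':2, 'u':3, 'y':1
Maximum: 'm' appears 4 times


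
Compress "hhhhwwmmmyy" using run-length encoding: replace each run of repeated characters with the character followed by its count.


Input: 'hhhhwwmmmyy'
Operation: identify consecutive runs
Runs: 'hhhh' -> h4, 'ww' -> w2, 'mmm' -> m3, 'yy' -> y2
Encoded: h4w2m3y2


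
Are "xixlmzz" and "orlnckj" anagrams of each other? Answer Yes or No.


String 1: 'xixlmzz' -> sorted: 'ilmxxzz'
String 2: 'orlnckj' -> sorted: 'cjklnor'
Compare sorted forms: 'ilmxxzz' != 'cjklnor'
Anagram: No


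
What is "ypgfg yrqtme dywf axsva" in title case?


Input string: 'ypgfg yrqtme dywf axsva'
Operation: capitalize first letter of each word
Word transformations: 'ypgfg'->'Ypgfg', 'yrqtme'->'Yrqtme', 'dywf'->'Dywf', 'axsva'->'Axsva'
Result: Ypgfg Yrqtme Dywf Axsva


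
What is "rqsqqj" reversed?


Input string: 'rqsqqj'
Operation: reverse character order
Original order: 'r' -> 'q' -> 's' -> 'q' -> 'q' -> 'j'
Reversed order: 'j' -> 'q' -> 'q' -> 's' -> 'q' -> 'r'
Result: jqqsqr


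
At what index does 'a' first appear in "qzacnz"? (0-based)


Input string: 'qzacnz'
Target: 'a'
Scanning left to right: s[0]='q', s[1]='z', s[2]='a'
First match at index: 2


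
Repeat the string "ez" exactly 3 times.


Input string: 'ez'
Operation: repeat 3 times
Concatenation: 'ez' + 'ez' + 'ez'
Result: ezezez


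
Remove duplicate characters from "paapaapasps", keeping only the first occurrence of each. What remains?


Input: 'paapaapasps'
Operation: keep first occurrence of each character
Scan: s[0]='p' new -> keep; s[1]='a' new -> keep; s[2]='a' seen -> skip; s[3]='p' seen -> skip; s[4]='a' seen -> skip; s[5]='a' seen -> skip; s[6]='p' seen -> skip; s[7]='a' seen -> skip; s[8]='s' new -> keep; s[9]='p' seen -> skip; s[10]='s' seen -> skip
Result: pas


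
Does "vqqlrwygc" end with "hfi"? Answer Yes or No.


Input string: 'vqqlrwygc'
Suffix to check: 'hfi'
Last 3 characters of input: 'ygc'
Match: False
Result: No


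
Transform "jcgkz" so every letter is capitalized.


Input string: 'jcgkz'
Operation: convert each letter to uppercase
Mapping: 'j'->'J', 'c'->'C', 'g'->'G', 'k'->'K', 'z'->'Z'
Result: JCGKZ


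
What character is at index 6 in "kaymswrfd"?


Input string: 'kaymswrfd'
Operation: get character at index 6
Index mapping: s[0]='k', s[1]='a', s[2]='y', s[3]='m', s[4]='s', s[5]='w', s[6]='r'
Result: 'r'


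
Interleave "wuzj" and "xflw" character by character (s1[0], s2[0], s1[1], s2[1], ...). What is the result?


String 1: 'wuzj'
String 2: 'xflw'
Operation: alternate characters
Pairs: 'w'+'x', 'u'+'f', 'z'+'l', 'j'+'w'
Result: wxufzljw


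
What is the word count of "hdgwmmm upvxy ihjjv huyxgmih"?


Input string: 'hdgwmmm upvxy ihjjv huyxgmih'
Operation: split by spaces
Words found: 'hdgwmmm', 'upvxy', 'ihjjv', 'huyxgmih'
Word count: 4


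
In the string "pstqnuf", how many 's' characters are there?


Input string: 'pstqnuf'
Target character: 's'
Scan each position: s[1]='s'
Matches found at indices: 1
Total: 1


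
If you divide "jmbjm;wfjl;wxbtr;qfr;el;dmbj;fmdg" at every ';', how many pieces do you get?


Input string: 'jmbjm;wfjl;wxbtr;qfr;el;dmbj;fmdg'
Delimiter: ';'
Split result: 'jmbjm', 'wfjl', 'wxbtr', 'qfr', 'el', 'dmbj', 'fmdg'
Number of parts: 7


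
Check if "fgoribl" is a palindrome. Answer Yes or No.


Input string: 'fgoribl'
Reversed: 'lbirogf'
Compare pairs: s[0]='f' vs s[6]='l' (mismatch), s[1]='g' vs s[5]='b' (mismatch), s[2]='o' vs s[4]='i' (mismatch)
Palindrome: No


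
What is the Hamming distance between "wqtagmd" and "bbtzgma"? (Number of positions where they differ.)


String 1: 'wqtagmd'
String 2: 'bbtzgma'
Compare each position: pos 0: 'w'!='b', pos 1: 'q'!='b', pos 2: 't'=='t', pos 3: 'a'!='z', pos 4: 'g'=='g', pos 5: 'm'=='m', pos 6: 'd'!='a'
Differing positions: 4
Hamming distance: 4


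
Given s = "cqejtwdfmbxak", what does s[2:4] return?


Input string: 'cqejtwdfmbxak'
Operation: slice [2:4]
Extract characters: s[2]='e', s[3]='j'
Result: ej


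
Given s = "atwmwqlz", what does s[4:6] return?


Input string: 'atwmwqlz'
Operation: slice [4:6]
Extract characters: s[4]='w', s[5]='q'
Result: wq


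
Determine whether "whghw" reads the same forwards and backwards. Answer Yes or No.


Input string: 'whghw'
Reversed: 'whghw'
Compare pairs: s[0]='w' vs s[4]='w' (match), s[1]='h' vs s[3]='h' (match)
Palindrome: Yes


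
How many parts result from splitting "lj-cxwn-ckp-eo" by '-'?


Input string: 'lj-cxwn-ckp-eo'
Delimiter: '-'
Split result: 'lj', 'cxwn', 'ckp', 'eo'
Number of parts: 4


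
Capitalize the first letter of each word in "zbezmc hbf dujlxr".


Input string: 'zbezmc hbf dujlxr'
Operation: capitalize first letter of each word
Word transformations: 'zbezmc'->'Zbezmc', 'hbf'->'Hbf', 'dujlxr'->'Dujlxr'
Result: Zbezmc Hbf Dujlxr


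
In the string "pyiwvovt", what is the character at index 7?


Input string: 'pyiwvovt'
Operation: get character at index 7
Index mapping: s[0]='p', s[1]='y', s[2]='i', s[3]='w', s[4]='v', s[5]='o', s[6]='v', s[7]='t'
Result: 't'


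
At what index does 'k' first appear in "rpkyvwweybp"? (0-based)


Input string: 'rpkyvwweybp'
Target: 'k'
Scanning left to right: s[0]='r', s[1]='p', s[2]='k'
First match at index: 2


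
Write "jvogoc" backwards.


Input string: 'jvogoc'
Operation: reverse character order
Original order: 'j' -> 'v' -> 'o' -> 'g' -> 'o' -> 'c'
Reversed order: 'c' -> 'o' -> 'g' -> 'o' -> 'v' -> 'j'
Result: cogovj


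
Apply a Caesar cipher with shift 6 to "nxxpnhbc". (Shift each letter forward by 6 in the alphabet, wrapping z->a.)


Input: 'nxxpnhbc', shift = 6
Operation: for each letter, (position + 6) mod 26
Mapping: 'n'(13+6=19)->'t', 'x'(23+6=29, 29 mod 26=3)->'d', 'x'(23+6=29, 29 mod 26=3)->'d', 'p'(15+6=21)->'v', 'n'(13+6=19)->'t', 'h'(7+6=13)->'n', 'b'(1+6=7)->'h', 'c'(2+6=8)->'i'
Result: tddvtnhi


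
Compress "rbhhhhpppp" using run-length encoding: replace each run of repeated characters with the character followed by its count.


Input: 'rbhhhhpppp'
Operation: identify consecutive runs
Runs: 'r' -> r1, 'b' -> b1, 'hhhh' -> h4, 'pppp' -> p4
Encoded: r1b1h4p4


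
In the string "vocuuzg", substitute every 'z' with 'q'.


Input string: 'vocuuzg'
Operation: replace 'z' with 'q'
Positions of 'z': 5
After replacement: vocuuqg


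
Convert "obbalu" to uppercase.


Input string: 'obbalu'
Operation: convert each letter to uppercase
Mapping: 'o'->'O', 'b'->'B', 'b'->'B', 'a'->'A', 'l'->'L', 'u'->'U'
Result: OBBALU


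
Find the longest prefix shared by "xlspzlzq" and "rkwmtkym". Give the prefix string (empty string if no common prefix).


String 1: 'xlspzlzq'
String 2: 'rkwmtkym'
Compare position by position:
pos 0: 'x' vs 'r' differ -> stop
Longest common prefix: "" (length 0)


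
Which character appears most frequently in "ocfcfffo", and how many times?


Input: 'ocfcfffo'
Operation: tally each character
Counts: 'c':2, 'f':4, 'o':2
Maximum: 'f' appears 4 times


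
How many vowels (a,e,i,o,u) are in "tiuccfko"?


Input string: 'tiuccfko'
Operation: count vowels (a, e, i, o, u)
Scan: s[0]='t', s[1]='i' (vowel), s[2]='u' (vowel), s[3]='c', s[4]='c', s[5]='f', s[6]='k', s[7]='o' (vowel)
Vowels found: 3
Result: 3


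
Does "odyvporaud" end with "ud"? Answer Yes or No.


Input string: 'odyvporaud'
Suffix to check: 'ud'
Last 2 characters of input: 'ud'
Match: True
Result: Yes


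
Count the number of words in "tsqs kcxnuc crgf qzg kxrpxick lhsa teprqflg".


Input string: 'tsqs kcxnuc crgf qzg kxrpxick lhsa teprqflg'
Operation: split by spaces
Words found: 'tsqs', 'kcxnuc', 'crgf', 'qzg', 'kxrpxick', 'lhsa', 'teprqflg'
Word count: 7


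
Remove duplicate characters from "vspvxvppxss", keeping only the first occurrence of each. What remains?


Input: 'vspvxvppxss'
Operation: keep first occurrence of each character
Scan: s[0]='v' new -> keep; s[1]='s' new -> keep; s[2]='p' new -> keep; s[3]='v' seen -> skip; s[4]='x' new -> keep; s[5]='v' seen -> skip; s[6]='p' seen -> skip; s[7]='p' seen -> skip; s[8]='x' seen -> skip; s[9]='s' seen -> skip; s[10]='s' seen -> skip
Result: vspx


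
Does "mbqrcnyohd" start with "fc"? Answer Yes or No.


Input string: 'mbqrcnyohd'
Prefix to check: 'fc'
First 2 characters of input: 'mb'
Match: False
Result: No


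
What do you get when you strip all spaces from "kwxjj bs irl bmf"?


Input string: 'kwxjj bs irl bmf'
Operation: remove all spaces
Words: 'kwxjj', 'bs', 'irl', 'bmf'
Join without spaces: kwxjjbsirlbmf


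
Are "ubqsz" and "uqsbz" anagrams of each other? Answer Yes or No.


String 1: 'ubqsz' -> sorted: 'bqsuz'
String 2: 'uqsbz' -> sorted: 'bqsuz'
Compare sorted forms: 'bqsuz' == 'bqsuz'
Anagram: Yes


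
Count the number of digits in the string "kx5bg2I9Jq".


Input string: 'kx5bg2I9Jq'
Operation: count digit characters (0-9)
Scan: 'k', 'x', '5'(digit), 'b', 'g', '2'(digit), 'I', '9'(digit), 'J', 'q'
Digits found: 3
Result: 3


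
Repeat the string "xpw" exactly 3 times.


Input string: 'xpw'
Operation: repeat 3 times
Concatenation: 'xpw' + 'xpw' + 'xpw'
Result: xpwxpwxpw


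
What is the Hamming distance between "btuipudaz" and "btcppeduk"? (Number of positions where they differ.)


String 1: 'btuipudaz'
String 2: 'btcppeduk'
Compare each position: pos 0: 'b'=='b', pos 1: 't'=='t', pos 2: 'u'!='c', pos 3: 'i'!='p', pos 4: 'p'=='p', pos 5: 'u'!='e', pos 6: 'd'=='d', pos 7: 'a'!='u', pos 8: 'z'!='k'
Differing positions: 5
Hamming distance: 5


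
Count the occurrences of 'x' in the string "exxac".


Input string: 'exxac'
Target character: 'x'
Scan each position: s[1]='x', s[2]='x'
Matches found at indices: 1, 2
Total: 2


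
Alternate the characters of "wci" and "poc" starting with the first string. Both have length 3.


String 1: 'wci'
String 2: 'poc'
Operation: alternate characters
Pairs: 'w'+'p', 'c'+'o', 'i'+'c'
Result: wpcoic


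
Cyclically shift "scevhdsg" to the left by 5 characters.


Input: 'scevhdsg', shift = 5
Operation: split at index 5 and swap parts
Front part s[0:5] = 'scevh'
Back part s[5:] = 'dsg'
Rotated = back + front = 'dsg' + 'scevh'
Result: dsgscevh


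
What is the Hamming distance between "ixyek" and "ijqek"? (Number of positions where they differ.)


String 1: 'ixyek'
String 2: 'ijqek'
Compare each position: pos 0: 'i'=='i', pos 1: 'x'!='j', pos 2: 'y'!='q', pos 3: 'e'=='e', pos 4: 'k'=='k'
Differing positions: 2
Hamming distance: 2


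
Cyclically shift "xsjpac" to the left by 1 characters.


Input: 'xsjpac', shift = 1
Operation: split at index 1 and swap parts
Front part s[0:1] = 'x'
Back part s[1:] = 'sjpac'
Rotated = back + front = 'sjpac' + 'x'
Result: sjpacx


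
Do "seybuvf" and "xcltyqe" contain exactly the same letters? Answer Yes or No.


String 1: 'seybuvf' -> sorted: 'befsuvy'
String 2: 'xcltyqe' -> sorted: 'celqtxy'
Compare sorted forms: 'befsuvy' != 'celqtxy'
Anagram: No


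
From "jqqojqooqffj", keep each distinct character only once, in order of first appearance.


Input: 'jqqojqooqffj'
Operation: keep first occurrence of each character
Scan: s[0]='j' new -> keep; s[1]='q' new -> keep; s[2]='q' seen -> skip; s[3]='o' new -> keep; s[4]='j' seen -> skip; s[5]='q' seen -> skip; s[6]='o' seen -> skip; s[7]='o' seen -> skip; s[8]='q' seen -> skip; s[9]='f' new -> keep; s[10]='f' seen -> skip; s[11]='j' seen -> skip
Result: jqof


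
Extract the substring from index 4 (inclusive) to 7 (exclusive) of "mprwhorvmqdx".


Input string: 'mprwhorvmqdx'
Operation: slice [4:7]
Extract characters: s[4]='h', s[5]='o', s[6]='r'
Result: hor


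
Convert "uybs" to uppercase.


Input string: 'uybs'
Operation: convert each letter to uppercase
Mapping: 'u'->'U', 'y'->'Y', 'b'->'B', 's'->'S'
Result: UYBS


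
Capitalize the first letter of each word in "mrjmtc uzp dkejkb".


Input string: 'mrjmtc uzp dkejkb'
Operation: capitalize first letter of each word
Word transformations: 'mrjmtc'->'Mrjmtc', 'uzp'->'Uzp', 'dkejkb'->'Dkejkb'
Result: Mrjmtc Uzp Dkejkb


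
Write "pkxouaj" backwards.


Input string: 'pkxouaj'
Operation: reverse character order
Original order: 'p' -> 'k' -> 'x' -> 'o' -> 'u' -> 'a' -> 'j'
Reversed order: 'j' -> 'a' -> 'u' -> 'o' -> 'x' -> 'k' -> 'p'
Result: jauoxkp


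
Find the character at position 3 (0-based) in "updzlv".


Input string: 'updzlv'
Operation: get character at index 3
Index mapping: s[0]='u', s[1]='p', s[2]='d', s[3]='z'
Result: 'z'


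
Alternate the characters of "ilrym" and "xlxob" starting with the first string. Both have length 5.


String 1: 'ilrym'
String 2: 'xlxob'
Operation: alternate characters
Pairs: 'i'+'x', 'l'+'l', 'r'+'x', 'y'+'o', 'm'+'b'
Result: ixllrxyomb


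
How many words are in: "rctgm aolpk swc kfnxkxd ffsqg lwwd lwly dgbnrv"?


Input string: 'rctgm aolpk swc kfnxkxd ffsqg lwwd lwly dgbnrv'
Operation: split by spaces
Words found: 'rctgm', 'aolpk', 'swc', 'kfnxkxd', 'ffsqg', 'lwwd', 'lwly', 'dgbnrv'
Word count: 8


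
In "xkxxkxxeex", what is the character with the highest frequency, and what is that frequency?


Input: 'xkxxkxxeex'
Operation: tally each character
Counts: 'e':2, 'k':2, 'x':6
Maximum: 'x' appears 6 times


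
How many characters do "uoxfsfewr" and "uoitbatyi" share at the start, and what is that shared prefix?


String 1: 'uoxfsfewr'
String 2: 'uoitbatyi'
Compare position by position:
pos 0: 'u' vs 'u' match
pos 1: 'o' vs 'o' match
pos 2: 'x' vs 'i' differ -> stop
Longest common prefix: "uo" (length 2)


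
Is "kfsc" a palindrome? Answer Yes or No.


Input string: 'kfsc'
Reversed: 'csfk'
Compare pairs: s[0]='k' vs s[3]='c' (mismatch), s[1]='f' vs s[2]='s' (mismatch)
Palindrome: No


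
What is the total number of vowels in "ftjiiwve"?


Input string: 'ftjiiwve'
Operation: count vowels (a, e, i, o, u)
Scan: s[0]='f', s[1]='t', s[2]='j', s[3]='i' (vowel), s[4]='i' (vowel), s[5]='w', s[6]='v', s[7]='e' (vowel)
Vowels found: 3
Result: 3


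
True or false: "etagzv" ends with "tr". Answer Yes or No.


Input string: 'etagzv'
Suffix to check: 'tr'
Last 2 characters of input: 'zv'
Match: False
Result: No


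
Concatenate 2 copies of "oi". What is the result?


Input string: 'oi'
Operation: repeat 2 times
Concatenation: 'oi' + 'oi'
Result: oioi


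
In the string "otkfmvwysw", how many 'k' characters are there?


Input string: 'otkfmvwysw'
Target character: 'k'
Scan each position: s[2]='k'
Matches found at indices: 2
Total: 1


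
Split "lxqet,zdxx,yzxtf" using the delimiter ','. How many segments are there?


Input string: 'lxqet,zdxx,yzxtf'
Delimiter: ','
Split result: 'lxqet', 'zdxx', 'yzxtf'
Number of parts: 3


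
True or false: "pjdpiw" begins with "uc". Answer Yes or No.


Input string: 'pjdpiw'
Prefix to check: 'uc'
First 2 characters of input: 'pj'
Match: False
Result: No


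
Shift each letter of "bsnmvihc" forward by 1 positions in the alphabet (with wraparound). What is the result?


Input: 'bsnmvihc', shift = 1
Operation: for each letter, (position + 1) mod 26
Mapping: 'b'(1+1=2)->'c', 's'(18+1=19)->'t', 'n'(13+1=14)->'o', 'm'(12+1=13)->'n', 'v'(21+1=22)->'w', 'i'(8+1=9)->'j', 'h'(7+1=8)->'i', 'c'(2+1=3)->'d'
Result: ctonwjid


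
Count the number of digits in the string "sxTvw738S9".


Input string: 'sxTvw738S9'
Operation: count digit characters (0-9)
Scan: 's', 'x', 'T', 'v', 'w', '7'(digit), '3'(digit), '8'(digit), 'S', '9'(digit)
Digits found: 4
Result: 4


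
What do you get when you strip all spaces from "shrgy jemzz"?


Input string: 'shrgy jemzz'
Operation: remove all spaces
Words: 'shrgy', 'jemzz'
Join without spaces: shrgyjemzz


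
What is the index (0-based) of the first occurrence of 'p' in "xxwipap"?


Input string: 'xxwipap'
Target: 'p'
Scanning left to right: s[0]='x', s[1]='x', s[2]='w', s[3]='i', s[4]='p'
First match at index: 4


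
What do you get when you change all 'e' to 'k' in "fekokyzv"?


Input string: 'fekokyzv'
Operation: replace 'e' with 'k'
Positions of 'e': 1
After replacement: fkkokyzv


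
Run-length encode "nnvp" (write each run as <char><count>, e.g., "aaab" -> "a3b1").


Input: 'nnvp'
Operation: identify consecutive runs
Runs: 'nn' -> n2, 'v' -> v1, 'p' -> p1
Encoded: n2v1p1


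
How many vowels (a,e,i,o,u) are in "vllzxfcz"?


Input string: 'vllzxfcz'
Operation: count vowels (a, e, i, o, u)
Scan: s[0]='v', s[1]='l', s[2]='l', s[3]='z', s[4]='x', s[5]='f', s[6]='c', s[7]='z'
Vowels found: 0
Result: 0


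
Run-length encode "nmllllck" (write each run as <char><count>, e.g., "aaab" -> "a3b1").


Input: 'nmllllck'
Operation: identify consecutive runs
Runs: 'n' -> n1, 'm' -> m1, 'llll' -> l4, 'c' -> c1, 'k' -> k1
Encoded: n1m1l4c1k1
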